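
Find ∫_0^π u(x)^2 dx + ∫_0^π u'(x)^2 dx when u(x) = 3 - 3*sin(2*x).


||u||_{H^1(0,π)}^2 = 63*π/2

u'(x) = -6*cos(2*x).
Expand u² and (u')² and integrate term by term on (0, π), using: for integers n ≥ 1, ∫_0^π sin²(nx) dx = ∫_0^π cos²(nx) dx = π/2; for n ≠ n', ∫_0^π sin(nx)sin(n'x) dx = ∫_0^π cos(nx)cos(n'x) dx = 0; and by product-to-sum, ∫_0^π sin(nx)cos(n'x) dx = ½∫_0^π [sin((n+n')x) + sin((n−n')x)] dx, which is 0 when n+n' is even and 2n/(n²−n'²) when n+n' is odd (it need not vanish on (0, π)). For the constant mode: ∫_0^π 1 dx = π, ∫_0^π cos(nx) dx = 0, ∫_0^π sin(nx) dx = (1−(−1)^n)/n.
  u² squared terms: (3)²·∫1 dx = 9·π = 9*π;  (-3)²·∫sin(2x)² dx = 9·π/2 = 9*π/2.
  u² cross terms: 2·(3)·(-3)·∫1·sin(2x) dx = -18·(0) = 0.
  So ∫_0^π u² dx = 9*π + 9*π/2 + 0 = 27*π/2.
  (u')² squared terms: (-6)²·∫cos(2x)² dx = 36·π/2 = 18*π.
  So ∫_0^π (u')² dx = 18*π.
||u||_{H^1}^2 = (27*π/2) + (18*π) = 63*π/2.


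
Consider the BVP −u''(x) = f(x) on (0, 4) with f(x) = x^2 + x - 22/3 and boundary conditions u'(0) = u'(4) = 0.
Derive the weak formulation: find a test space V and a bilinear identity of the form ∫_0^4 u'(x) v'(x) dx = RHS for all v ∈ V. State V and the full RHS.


V = H^1(0, 4) (no boundary constraint on v; u is determined up to an additive constant); weak form: ∫_0^4 u'v' dx = ∫_0^4 (x^2 + x - 22/3) v dx for all v ∈ V.

Multiply both sides by a test function v and integrate from 0 to 4:
  ∫_0^4 −u''(x) v(x) dx = ∫_0^4 f(x) v(x) dx.
Integrate the LHS by parts once:
  ∫_0^4 −u'' v dx = −[u'(x) v(x)]_0^4 + ∫_0^4 u'(x) v'(x) dx.
Thus ∫_0^4 u'(x) v'(x) dx = ∫_0^4 f(x) v(x) dx + [u'(x) v(x)]_0^4.
Choose V so that boundary terms are either known or forced to vanish.
u has homogeneous Neumann: u'(0) = u'(4) = 0. So [u' v]_0^4 = 0·v(4) − 0·v(0) = 0 for any v; take V = H^1(0, 4).
Weak formulation: find u (satisfying any essential BC) such that ∫_0^4 u'(x) v'(x) dx = ∫_0^4 f v dx for all v ∈ V (homogeneous Neumann, so boundary terms vanish).
Substituting f(x) = x^2 + x - 22/3, the right-hand side is ∫_0^4 (x^2 + x - 22/3) v dx.
Compatibility check (pure Neumann): taking v ≡ 1 ∈ V gives 0 = ∫_0^4 f dx + (0) − (0), i.e. ∫_0^4 f dx must equal u'(0) − u'(4) = 0. Indeed ∫_0^4 (x^2 + x - 22/3) dx = 0, so the data are compatible. The solution is then unique only up to an additive constant (fix it e.g. by requiring ∫_0^4 u dx = 0).


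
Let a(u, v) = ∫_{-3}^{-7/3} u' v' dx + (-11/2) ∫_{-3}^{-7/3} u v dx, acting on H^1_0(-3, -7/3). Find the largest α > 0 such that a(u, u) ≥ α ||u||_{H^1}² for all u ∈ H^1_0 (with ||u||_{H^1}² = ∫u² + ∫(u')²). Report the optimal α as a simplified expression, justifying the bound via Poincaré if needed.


α = (-22 + 9*π^2)/(4 + 9*π^2)

Coercivity of a(·,·) on H^1_0(-3, -7/3) means a(u, u) ≥ α ||u||_{H^1}² for every u ∈ H^1_0.
The interval has length L = 2/3, and Poincaré/coercivity depend only on L. Here a(u, u) = ∫(u')² + (-11/2)·∫u².
Here c = -11/2 < 0 with |c| < (π/L)² = 9*π^2/4, so coercivity still holds. The condition a(u,u) ≥ α||u||_{H^1}² reads (1−α)∫(u')² ≥ (α−c)∫u². Any admissible α is ≤ 1 (rapidly oscillating u have ∫u²/∫(u')² → 0), and α = 1 would force 0 ≥ (1−c)∫u², impossible since c < 1; so 1−α > 0. By the sharp Poincaré inequality on H^1_0 of an interval of length L, ∫(u')² ≥ (π/L)²∫u² with equality for the first sine mode sin(π(x−x₀)/L) (x₀ the left endpoint), so the inequality holds for all u iff (1−α)(π/L)² ≥ α − c, i.e. α ≤ ((π/L)² + c)/((π/L)² + 1) = (1 + c(L/π)²)/(1 + (L/π)²). (Direct route, valid since c ≤ 0: Poincaré gives c∫u² ≥ c(L/π)²∫(u')², so a(u,u) ≥ (1 + c(L/π)²)∫(u')², while ||u||_{H^1}² ≤ (1 + (L/π)²)∫(u')²; dividing yields the same α.) With (π/L)² = 9*π^2/4 and c = -11/2, the largest admissible constant is α = ((π/L)² + c)/((π/L)² + 1).
Simplifying, α = (-22 + 9*π^2)/(4 + 9*π^2).


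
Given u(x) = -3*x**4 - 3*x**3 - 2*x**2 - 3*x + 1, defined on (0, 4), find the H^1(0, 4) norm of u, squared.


||u||_{H^1}^2 = 35512424/35

The H^1 norm (squared) on an interval (0, L) is
  ||u||_{H^1}^2 = ∫_0^L u(x)^2 dx + ∫_0^L u'(x)^2 dx.
Compute u'(x) = -12*x**3 - 9*x**2 - 4*x - 3.
Then u(x)^2 = 9*x**8 + 18*x**7 + 21*x**6 + 30*x**5 + 16*x**4 + 6*x**3 + 5*x**2 - 6*x + 1 and u'(x)^2 = 144*x**6 + 216*x**5 + 177*x**4 + 144*x**3 + 70*x**2 + 24*x + 9.
Integrate each monomial from 0 to 4 using ∫_0^4 c·x^n dx = c·4^(n+1)/(n+1):
  ∫_0^4 u(x)^2 dx = ∫_0^4 (9*x^8 + 18*x^7 + 21*x^6 + 30*x^5 + 16*x^4 + 6*x^3 + 5*x^2 - 6*x + 1) dx. Term by term:
    ∫_0^4 9*x^8 dx = 262144;  ∫_0^4 18*x^7 dx = 147456;  ∫_0^4 21*x^6 dx = 49152;
    ∫_0^4 30*x^5 dx = 20480;  ∫_0^4 16*x^4 dx = 16384/5;  ∫_0^4 6*x^3 dx = 384;
    ∫_0^4 5*x^2 dx = 320/3;  ∫_0^4 -6*x dx = -48;  ∫_0^4 1 dx = 4.
  Sum: 262144 + 147456 + 49152 + 20480 + 16384/5 + 384 + 320/3 − 48 + 4 = 7244332/15.
  ∫_0^4 u'(x)^2 dx = ∫_0^4 (144*x^6 + 216*x^5 + 177*x^4 + 144*x^3 + 70*x^2 + 24*x + 9) dx. Term by term:
    ∫_0^4 144*x^6 dx = 2359296/7;  ∫_0^4 216*x^5 dx = 147456;  ∫_0^4 177*x^4 dx = 181248/5;
    ∫_0^4 144*x^3 dx = 9216;  ∫_0^4 70*x^2 dx = 4480/3;  ∫_0^4 24*x dx = 192;
    ∫_0^4 9 dx = 36.
  Sum: 2359296/7 + 147456 + 181248/5 + 9216 + 4480/3 + 192 + 36 = 55826948/105.
Adding: ||u||_{H^1}^2 = 7244332/15 + 55826948/105 = 35512424/35.


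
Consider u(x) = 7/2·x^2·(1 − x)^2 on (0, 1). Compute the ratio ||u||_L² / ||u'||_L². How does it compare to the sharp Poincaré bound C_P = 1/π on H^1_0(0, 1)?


||u||_L² / ||u'||_L² = sqrt(3)/6 < C_P = 1/π.

u(x) = 7/2·x^2·(1 − x)^2, so u'(x) = 7*x*(x - 1)*(2*x - 1).
u(x) = 7/2·x^2·(1 − x)^2 vanishes at x = 0 and x = 1, so u ∈ H^1_0(0, 1). Differentiate via the product rule and integrate the resulting polynomials term by term.
  ∫_0^1 u² dx = ∫_0^1 (49*x^8/4 - 49*x^7 + 147*x^6/2 - 49*x^5 + 49*x^4/4) dx. Term by term:
    ∫_0^1 49*x^8/4 dx = 49/36;  ∫_0^1 -49*x^7 dx = -49/8;  ∫_0^1 147*x^6/2 dx = 21/2;
    ∫_0^1 -49*x^5 dx = -49/6;  ∫_0^1 49*x^4/4 dx = 49/20.
  Sum: 49/36 − 49/8 + 21/2 − 49/6 + 49/20 = 7/360.
  ∫_0^1 (u')² dx = ∫_0^1 (196*x^6 - 588*x^5 + 637*x^4 - 294*x^3 + 49*x^2) dx. Term by term:
    ∫_0^1 196*x^6 dx = 28;  ∫_0^1 -588*x^5 dx = -98;  ∫_0^1 637*x^4 dx = 637/5;
    ∫_0^1 -294*x^3 dx = -147/2;  ∫_0^1 49*x^2 dx = 49/3.
  Sum: 28 − 98 + 637/5 − 147/2 + 49/3 = 7/30.
∫_0^1 u² dx = 7/360, so ||u||_L² = sqrt(70)/60.
∫_0^1 (u')² dx = 7/30, so ||u'||_L² = sqrt(210)/30.
Ratio ||u||_L² / ||u'||_L² = sqrt(3)/6.
Sharp Poincaré constant on H^1_0(0, 1) is C_P = L/π = 1/π, achieved by sin(π·x).
A polynomial bump cannot attain the sharp Poincaré constant (only the first sine eigenfunction does), so the ratio is strictly less than C_P, consistent with ||u||_L² ≤ C_P ||u'||_L².


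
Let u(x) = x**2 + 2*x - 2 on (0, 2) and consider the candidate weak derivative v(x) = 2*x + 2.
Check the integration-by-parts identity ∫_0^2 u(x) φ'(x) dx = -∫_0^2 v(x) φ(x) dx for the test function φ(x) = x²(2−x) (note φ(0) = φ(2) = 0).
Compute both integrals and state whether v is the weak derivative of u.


LHS = -88/15, RHS = -88/15. Yes, v = u' weakly.

u(x) = x**2 + 2*x - 2, classical derivative u'(x) = 2*x + 2.
φ(x) = x²(2−x), so φ'(x) = x*(4 - 3*x).
Note φ(0) = φ(2) = 0, so the boundary term u·φ vanishes.
LHS = ∫_0^2 u(x) φ'(x) dx = ∫_0^2 (-3*x^4 - 2*x^3 + 14*x^2 - 8*x) dx. Term by term:
  ∫_0^2 -3*x^4 dx = -96/5;  ∫_0^2 -2*x^3 dx = -8;  ∫_0^2 14*x^2 dx = 112/3;
  ∫_0^2 -8*x dx = -16.
Sum: -96/5 − 8 + 112/3 − 16 = -88/15.
So LHS = -88/15.
∫_0^2 v(x) φ(x) dx = ∫_0^2 (-2*x^4 + 2*x^3 + 4*x^2) dx. Term by term:
  ∫_0^2 -2*x^4 dx = -64/5;  ∫_0^2 2*x^3 dx = 8;  ∫_0^2 4*x^2 dx = 32/3.
Sum: -64/5 + 8 + 32/3 = 88/15.
So RHS = -∫_0^2 v(x) φ(x) dx = -88/15.
LHS = RHS, so the identity holds for this test φ.
Moreover u is smooth here and v(x) = u'(x) = 2*x + 2 pointwise, so the identity holds for every test function. Hence v is the weak derivative of u.


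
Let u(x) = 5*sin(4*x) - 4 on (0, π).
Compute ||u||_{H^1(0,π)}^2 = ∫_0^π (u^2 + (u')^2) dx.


||u||_{H^1(0,π)}^2 = 457*π/2

u'(x) = 20*cos(4*x).
Expand u² and (u')² and integrate term by term on (0, π), using: for integers n ≥ 1, ∫_0^π sin²(nx) dx = ∫_0^π cos²(nx) dx = π/2; for n ≠ n', ∫_0^π sin(nx)sin(n'x) dx = ∫_0^π cos(nx)cos(n'x) dx = 0; and by product-to-sum, ∫_0^π sin(nx)cos(n'x) dx = ½∫_0^π [sin((n+n')x) + sin((n−n')x)] dx, which is 0 when n+n' is even and 2n/(n²−n'²) when n+n' is odd (it need not vanish on (0, π)). For the constant mode: ∫_0^π 1 dx = π, ∫_0^π cos(nx) dx = 0, ∫_0^π sin(nx) dx = (1−(−1)^n)/n.
  u² squared terms: (-4)²·∫1 dx = 16·π = 16*π;  (5)²·∫sin(4x)² dx = 25·π/2 = 25*π/2.
  u² cross terms: 2·(-4)·(5)·∫1·sin(4x) dx = -40·(0) = 0.
  So ∫_0^π u² dx = 16*π + 25*π/2 + 0 = 57*π/2.
  (u')² squared terms: (20)²·∫cos(4x)² dx = 400·π/2 = 200*π.
  So ∫_0^π (u')² dx = 200*π.
||u||_{H^1}^2 = (57*π/2) + (200*π) = 457*π/2.


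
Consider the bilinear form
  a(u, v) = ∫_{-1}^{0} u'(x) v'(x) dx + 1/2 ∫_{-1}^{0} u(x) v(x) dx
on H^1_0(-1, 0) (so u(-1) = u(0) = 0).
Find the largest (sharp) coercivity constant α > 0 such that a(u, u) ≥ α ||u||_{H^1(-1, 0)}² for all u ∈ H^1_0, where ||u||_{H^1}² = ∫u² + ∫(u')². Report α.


α = (1/2 + π^2)/(1 + π^2)

Coercivity of a(·,·) on H^1_0(-1, 0) means a(u, u) ≥ α ||u||_{H^1}² for every u ∈ H^1_0.
The interval has length L = 1, and Poincaré/coercivity depend only on L. Here a(u, u) = ∫(u')² + (1/2)·∫u².
Here 0 < c = 1/2 < 1. The condition a(u,u) ≥ α||u||_{H^1}² reads (1−α)∫(u')² ≥ (α−c)∫u². Any admissible α is ≤ 1 (rapidly oscillating u have ∫u²/∫(u')² → 0), and α = 1 would force 0 ≥ (1−c)∫u², impossible since c < 1; so 1−α > 0. By the sharp Poincaré inequality on H^1_0 of an interval of length L, ∫(u')² ≥ (π/L)²∫u² with equality for the first sine mode sin(π(x−x₀)/L) (x₀ the left endpoint), so the inequality holds for all u iff (1−α)(π/L)² ≥ α − c, i.e. α ≤ ((π/L)² + c)/((π/L)² + 1) = (1 + c(L/π)²)/(1 + (L/π)²). With (π/L)² = π^2 and c = 1/2, the largest admissible constant is α = ((π/L)² + c)/((π/L)² + 1).
Simplifying, α = (1/2 + π^2)/(1 + π^2).


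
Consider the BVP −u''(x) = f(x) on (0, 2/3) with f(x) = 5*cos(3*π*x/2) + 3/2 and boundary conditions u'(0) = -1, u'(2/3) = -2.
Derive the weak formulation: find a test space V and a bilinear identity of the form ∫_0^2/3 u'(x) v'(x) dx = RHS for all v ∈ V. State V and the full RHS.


V = H^1(0, 2/3) (v unrestricted at boundary; u is determined up to an additive constant); weak form: ∫_0^2/3 u'v' dx = ∫_0^2/3 (5*cos(3*π*x/2) + 3/2) v dx − 2·v(2/3) + v(0) for all v ∈ V.

Multiply both sides by a test function v and integrate from 0 to 2/3:
  ∫_0^2/3 −u''(x) v(x) dx = ∫_0^2/3 f(x) v(x) dx.
Integrate the LHS by parts once:
  ∫_0^2/3 −u'' v dx = −[u'(x) v(x)]_0^2/3 + ∫_0^2/3 u'(x) v'(x) dx.
Thus ∫_0^2/3 u'(x) v'(x) dx = ∫_0^2/3 f(x) v(x) dx + [u'(x) v(x)]_0^2/3.
Choose V so that boundary terms are either known or forced to vanish.
u has inhomogeneous Neumann u'(0) = -1, u'(2/3) = -2. [u' v]_0^2/3 = (-2)·v(2/3) − (-1)·v(0) = − 2·v(2/3) + v(0). Take V = H^1(0, 2/3); boundary term becomes part of RHS.
Weak formulation: find u (satisfying any essential BC) such that ∫_0^2/3 u'(x) v'(x) dx = ∫_0^2/3 f v dx − 2·v(2/3) + v(0) for all v ∈ V (Neumann data are natural BCs: they enter the RHS as boundary terms).
Substituting f(x) = 5*cos(3*π*x/2) + 3/2, the right-hand side is ∫_0^2/3 (5*cos(3*π*x/2) + 3/2) v dx − 2·v(2/3) + v(0).
Compatibility check (pure Neumann): taking v ≡ 1 ∈ V gives 0 = ∫_0^2/3 f dx + (-2) − (-1), i.e. ∫_0^2/3 f dx must equal u'(0) − u'(2/3) = 1. Indeed ∫_0^2/3 (5*cos(3*π*x/2) + 3/2) dx = 1, so the data are compatible. The solution is then unique only up to an additive constant (fix it e.g. by requiring ∫_0^2/3 u dx = 0).


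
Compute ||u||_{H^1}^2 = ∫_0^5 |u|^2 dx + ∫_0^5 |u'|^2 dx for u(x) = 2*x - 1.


||u||_{H^1}^2 = 425/3

The H^1 norm (squared) on an interval (0, L) is
  ||u||_{H^1}^2 = ∫_0^L u(x)^2 dx + ∫_0^L u'(x)^2 dx.
Compute u'(x) = 2.
Then u(x)^2 = 4*x**2 - 4*x + 1 and u'(x)^2 = 4.
Integrate each monomial from 0 to 5 using ∫_0^5 c·x^n dx = c·5^(n+1)/(n+1):
  ∫_0^5 u(x)^2 dx = ∫_0^5 (4*x^2 - 4*x + 1) dx. Term by term:
    ∫_0^5 4*x^2 dx = 500/3;  ∫_0^5 -4*x dx = -50;  ∫_0^5 1 dx = 5.
  Sum: 500/3 − 50 + 5 = 365/3.
  ∫_0^5 u'(x)^2 dx = ∫_0^5 (4) dx. Term by term:
    ∫_0^5 4 dx = 20.
Adding: ||u||_{H^1}^2 = 365/3 + 20 = 425/3.


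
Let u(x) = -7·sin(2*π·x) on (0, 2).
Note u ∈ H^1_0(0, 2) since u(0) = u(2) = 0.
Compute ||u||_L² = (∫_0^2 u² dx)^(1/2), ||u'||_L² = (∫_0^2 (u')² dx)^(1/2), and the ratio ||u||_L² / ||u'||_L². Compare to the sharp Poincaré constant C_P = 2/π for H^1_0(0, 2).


||u||_L² / ||u'||_L² = 1/(2*π) < C_P = 2/π.

u(x) = -7·sin(2*π·x), so u'(x) = -14*π*cos(2*π*x).
Writing u(x) = A·sin(kπx/L) with A = -7 and k = 4, use ∫_0^L sin²(kπx/L) dx = L/2 and ∫_0^L cos²(kπx/L) dx = L/2.
u² = 49·sin²(2*π·x) and (u')² = 196*π^2·cos²(2*π·x), and each of sin², cos² integrates to L/2 = 1 over (0, 2).
∫_0^2 u² dx = 49, so ||u||_L² = 7.
∫_0^2 (u')² dx = 196*π^2, so ||u'||_L² = 14*π.
Ratio ||u||_L² / ||u'||_L² = 1/(2*π).
Sharp Poincaré constant on H^1_0(0, 2) is C_P = L/π = 2/π, achieved by sin(π/2·x).
This is the k = 4 harmonic; the ratio L/(kπ) is strictly less than C_P = L/π, consistent with the sharp inequality ||u||_L² ≤ C_P ||u'||_L².


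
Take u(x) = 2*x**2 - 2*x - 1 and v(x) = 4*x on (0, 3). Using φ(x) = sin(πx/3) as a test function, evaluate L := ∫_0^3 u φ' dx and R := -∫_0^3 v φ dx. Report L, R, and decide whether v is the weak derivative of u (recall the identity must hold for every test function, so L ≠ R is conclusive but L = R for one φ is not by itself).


LHS = -24/π, RHS = -36/π. No, v is not the weak derivative of u.

u(x) = 2*x**2 - 2*x - 1, classical derivative u'(x) = 4*x - 2.
φ(x) = sin(πx/3), so φ'(x) = π*cos(π*x/3)/3.
Note φ(0) = φ(3) = 0, so the boundary term u·φ vanishes.
LHS = ∫_0^3 u(x) φ'(x) dx = ∫_0^3 (2*π*x^2*cos(π*x/3)/3 - 2*π*x*cos(π*x/3)/3 - π*cos(π*x/3)/3) dx. Term by term:
  ∫_0^3 -π*cos(π*x/3)/3 dx = 0;  ∫_0^3 -2*π*x*cos(π*x/3)/3 dx = 12/π;  ∫_0^3 2*π*x^2*cos(π*x/3)/3 dx = -36/π.
Sum: 0 + 12/π − 36/π = -24/π.
So LHS = -24/π.
∫_0^3 v(x) φ(x) dx = ∫_0^3 (4*x*sin(π*x/3)) dx. Term by term:
  ∫_0^3 4*x*sin(π*x/3) dx = 36/π.
So RHS = -∫_0^3 v(x) φ(x) dx = -36/π.
LHS − RHS = 12/π ≠ 0, so the identity fails.
(For a valid weak derivative the identity must hold for EVERY test function, in particular this one. The failure shows v is NOT the weak derivative of u.)
Correct weak derivative would be u'(x) = 4*x - 2.


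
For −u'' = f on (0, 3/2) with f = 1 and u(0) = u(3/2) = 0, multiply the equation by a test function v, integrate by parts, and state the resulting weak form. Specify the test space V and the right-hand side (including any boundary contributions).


V = H^1_0(0, 3/2) (so v(0) = v(3/2) = 0); weak form: ∫_0^3/2 u'v' dx = ∫_0^3/2 (1) v dx for all v ∈ V.

Multiply both sides by a test function v and integrate from 0 to 3/2:
  ∫_0^3/2 −u''(x) v(x) dx = ∫_0^3/2 f(x) v(x) dx.
Integrate the LHS by parts once:
  ∫_0^3/2 −u'' v dx = −[u'(x) v(x)]_0^3/2 + ∫_0^3/2 u'(x) v'(x) dx.
Thus ∫_0^3/2 u'(x) v'(x) dx = ∫_0^3/2 f(x) v(x) dx + [u'(x) v(x)]_0^3/2.
Choose V so that boundary terms are either known or forced to vanish.
u is Dirichlet: u(0) = u(3/2) = 0. Let V = H^1_0(0, 3/2); then v(0) = v(3/2) = 0, and [u' v]_0^3/2 = 0.
Weak formulation: find u (satisfying any essential BC) such that ∫_0^3/2 u'(x) v'(x) dx = ∫_0^3/2 f v dx for all v ∈ V.
Substituting f(x) = 1, the right-hand side is ∫_0^3/2 (1) v dx.


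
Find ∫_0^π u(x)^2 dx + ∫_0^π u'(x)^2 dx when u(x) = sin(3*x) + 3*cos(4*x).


||u||_{H^1(0,π)}^2 = -612/7 + 163*π/2

u'(x) = -12*sin(4*x) + 3*cos(3*x).
Expand u² and (u')² and integrate term by term on (0, π), using: for integers n ≥ 1, ∫_0^π sin²(nx) dx = ∫_0^π cos²(nx) dx = π/2; for n ≠ n', ∫_0^π sin(nx)sin(n'x) dx = ∫_0^π cos(nx)cos(n'x) dx = 0; and by product-to-sum, ∫_0^π sin(nx)cos(n'x) dx = ½∫_0^π [sin((n+n')x) + sin((n−n')x)] dx, which is 0 when n+n' is even and 2n/(n²−n'²) when n+n' is odd (it need not vanish on (0, π)).
  u² squared terms: (3)²·∫cos(4x)² dx = 9·π/2 = 9*π/2;  (1)²·∫sin(3x)² dx = 1·π/2 = π/2.
  u² cross terms: 2·(3)·(1)·∫cos(4x)·sin(3x) dx = 6·(-6/7) = -36/7.
  So ∫_0^π u² dx = 9*π/2 + π/2 − 36/7 = -36/7 + 5*π.
  (u')² squared terms: (-12)²·∫sin(4x)² dx = 144·π/2 = 72*π;  (3)²·∫cos(3x)² dx = 9·π/2 = 9*π/2.
  (u')² cross terms: 2·(-12)·(3)·∫sin(4x)·cos(3x) dx = -72·(8/7) = -576/7.
  So ∫_0^π (u')² dx = 72*π + 9*π/2 − 576/7 = -576/7 + 153*π/2.
||u||_{H^1}^2 = (-36/7 + 5*π) + (-576/7 + 153*π/2) = -612/7 + 163*π/2.


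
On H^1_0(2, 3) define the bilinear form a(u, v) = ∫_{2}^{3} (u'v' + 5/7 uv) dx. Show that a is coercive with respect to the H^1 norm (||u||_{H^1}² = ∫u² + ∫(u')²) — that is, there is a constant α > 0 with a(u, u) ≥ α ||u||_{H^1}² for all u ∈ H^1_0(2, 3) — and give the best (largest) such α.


α = (5/7 + π^2)/(1 + π^2)

Coercivity of a(·,·) on H^1_0(2, 3) means a(u, u) ≥ α ||u||_{H^1}² for every u ∈ H^1_0.
The interval has length L = 1, and Poincaré/coercivity depend only on L. Here a(u, u) = ∫(u')² + (5/7)·∫u².
Here 0 < c = 5/7 < 1. The condition a(u,u) ≥ α||u||_{H^1}² reads (1−α)∫(u')² ≥ (α−c)∫u². Any admissible α is ≤ 1 (rapidly oscillating u have ∫u²/∫(u')² → 0), and α = 1 would force 0 ≥ (1−c)∫u², impossible since c < 1; so 1−α > 0. By the sharp Poincaré inequality on H^1_0 of an interval of length L, ∫(u')² ≥ (π/L)²∫u² with equality for the first sine mode sin(π(x−x₀)/L) (x₀ the left endpoint), so the inequality holds for all u iff (1−α)(π/L)² ≥ α − c, i.e. α ≤ ((π/L)² + c)/((π/L)² + 1) = (1 + c(L/π)²)/(1 + (L/π)²). With (π/L)² = π^2 and c = 5/7, the largest admissible constant is α = ((π/L)² + c)/((π/L)² + 1).
Simplifying, α = (5/7 + π^2)/(1 + π^2).


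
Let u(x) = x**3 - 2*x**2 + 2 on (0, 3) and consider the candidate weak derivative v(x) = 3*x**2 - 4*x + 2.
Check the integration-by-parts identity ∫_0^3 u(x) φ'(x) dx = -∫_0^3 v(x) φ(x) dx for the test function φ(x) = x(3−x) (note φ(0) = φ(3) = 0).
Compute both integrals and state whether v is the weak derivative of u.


LHS = -189/20, RHS = -369/20. No, v is not the weak derivative of u.

u(x) = x**3 - 2*x**2 + 2, classical derivative u'(x) = 3*x**2 - 4*x.
φ(x) = x(3−x), so φ'(x) = 3 - 2*x.
Note φ(0) = φ(3) = 0, so the boundary term u·φ vanishes.
LHS = ∫_0^3 u(x) φ'(x) dx = ∫_0^3 (-2*x^4 + 7*x^3 - 6*x^2 - 4*x + 6) dx. Term by term:
  ∫_0^3 -2*x^4 dx = -486/5;  ∫_0^3 7*x^3 dx = 567/4;  ∫_0^3 -6*x^2 dx = -54;
  ∫_0^3 -4*x dx = -18;  ∫_0^3 6 dx = 18.
Sum: -486/5 + 567/4 − 54 − 18 + 18 = -189/20.
So LHS = -189/20.
∫_0^3 v(x) φ(x) dx = ∫_0^3 (-3*x^4 + 13*x^3 - 14*x^2 + 6*x) dx. Term by term:
  ∫_0^3 -3*x^4 dx = -729/5;  ∫_0^3 13*x^3 dx = 1053/4;  ∫_0^3 -14*x^2 dx = -126;
  ∫_0^3 6*x dx = 27.
Sum: -729/5 + 1053/4 − 126 + 27 = 369/20.
So RHS = -∫_0^3 v(x) φ(x) dx = -369/20.
LHS − RHS = 9 ≠ 0, so the identity fails.
(For a valid weak derivative the identity must hold for EVERY test function, in particular this one. The failure shows v is NOT the weak derivative of u.)
Correct weak derivative would be u'(x) = 3*x**2 - 4*x.


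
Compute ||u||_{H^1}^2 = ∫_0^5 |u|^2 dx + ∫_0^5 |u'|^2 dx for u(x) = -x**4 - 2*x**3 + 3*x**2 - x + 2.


||u||_{H^1}^2 = 5902550/9

The H^1 norm (squared) on an interval (0, L) is
  ||u||_{H^1}^2 = ∫_0^L u(x)^2 dx + ∫_0^L u'(x)^2 dx.
Compute u'(x) = -4*x**3 - 6*x**2 + 6*x - 1.
Then u(x)^2 = x**8 + 4*x**7 - 2*x**6 - 10*x**5 + 9*x**4 - 14*x**3 + 13*x**2 - 4*x + 4 and u'(x)^2 = 16*x**6 + 48*x**5 - 12*x**4 - 64*x**3 + 48*x**2 - 12*x + 1.
Integrate each monomial from 0 to 5 using ∫_0^5 c·x^n dx = c·5^(n+1)/(n+1):
  ∫_0^5 u(x)^2 dx = ∫_0^5 (x^8 + 4*x^7 - 2*x^6 - 10*x^5 + 9*x^4 - 14*x^3 + 13*x^2 - 4*x + 4) dx. Term by term:
    ∫_0^5 x^8 dx = 1953125/9;  ∫_0^5 4*x^7 dx = 390625/2;  ∫_0^5 -2*x^6 dx = -156250/7;
    ∫_0^5 -10*x^5 dx = -78125/3;  ∫_0^5 9*x^4 dx = 5625;  ∫_0^5 -14*x^3 dx = -4375/2;
    ∫_0^5 13*x^2 dx = 1625/3;  ∫_0^5 -4*x dx = -50;  ∫_0^5 4 dx = 20.
  Sum: 1953125/9 + 390625/2 − 156250/7 − 78125/3 + 5625 − 4375/2 + 1625/3 − 50 + 20 = 23178485/63.
  ∫_0^5 u'(x)^2 dx = ∫_0^5 (16*x^6 + 48*x^5 - 12*x^4 - 64*x^3 + 48*x^2 - 12*x + 1) dx. Term by term:
    ∫_0^5 16*x^6 dx = 1250000/7;  ∫_0^5 48*x^5 dx = 125000;  ∫_0^5 -12*x^4 dx = -7500;
    ∫_0^5 -64*x^3 dx = -10000;  ∫_0^5 48*x^2 dx = 2000;  ∫_0^5 -12*x dx = -150;
    ∫_0^5 1 dx = 5.
  Sum: 1250000/7 + 125000 − 7500 − 10000 + 2000 − 150 + 5 = 2015485/7.
Adding: ||u||_{H^1}^2 = 23178485/63 + 2015485/7 = 5902550/9.


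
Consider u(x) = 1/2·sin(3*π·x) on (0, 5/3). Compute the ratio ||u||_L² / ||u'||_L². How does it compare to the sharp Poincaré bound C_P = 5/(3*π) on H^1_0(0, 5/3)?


||u||_L² / ||u'||_L² = 1/(3*π) < C_P = 5/(3*π).

u(x) = 1/2·sin(3*π·x), so u'(x) = 3*π*cos(3*π*x)/2.
Writing u(x) = A·sin(kπx/L) with A = 1/2 and k = 5, use ∫_0^L sin²(kπx/L) dx = L/2 and ∫_0^L cos²(kπx/L) dx = L/2.
u² = 1/4·sin²(3*π·x) and (u')² = 9*π^2/4·cos²(3*π·x), and each of sin², cos² integrates to L/2 = 5/6 over (0, 5/3).
∫_0^5/3 u² dx = 5/24, so ||u||_L² = sqrt(30)/12.
∫_0^5/3 (u')² dx = 15*π^2/8, so ||u'||_L² = sqrt(30)*π/4.
Ratio ||u||_L² / ||u'||_L² = 1/(3*π).
Sharp Poincaré constant on H^1_0(0, 5/3) is C_P = L/π = 5/(3*π), achieved by sin(3*π/5·x).
This is the k = 5 harmonic; the ratio L/(kπ) is strictly less than C_P = L/π, consistent with the sharp inequality ||u||_L² ≤ C_P ||u'||_L².


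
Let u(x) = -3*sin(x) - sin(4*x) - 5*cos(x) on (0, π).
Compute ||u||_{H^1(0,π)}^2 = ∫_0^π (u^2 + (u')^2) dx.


||u||_{H^1(0,π)}^2 = 32/3 + 85*π/2

u'(x) = 5*sin(x) - 3*cos(x) - 4*cos(4*x).
Expand u² and (u')² and integrate term by term on (0, π), using: for integers n ≥ 1, ∫_0^π sin²(nx) dx = ∫_0^π cos²(nx) dx = π/2; for n ≠ n', ∫_0^π sin(nx)sin(n'x) dx = ∫_0^π cos(nx)cos(n'x) dx = 0; and by product-to-sum, ∫_0^π sin(nx)cos(n'x) dx = ½∫_0^π [sin((n+n')x) + sin((n−n')x)] dx, which is 0 when n+n' is even and 2n/(n²−n'²) when n+n' is odd (it need not vanish on (0, π)).
  u² squared terms: (-1)²·∫sin(4x)² dx = 1·π/2 = π/2;  (-5)²·∫cos(x)² dx = 25·π/2 = 25*π/2;  (-3)²·∫sin(x)² dx = 9·π/2 = 9*π/2.
  u² cross terms: 2·(-1)·(-5)·∫sin(4x)·cos(x) dx = 10·(8/15) = 16/3;  2·(-1)·(-3)·∫sin(4x)·sin(x) dx = 6·(0) = 0;  2·(-5)·(-3)·∫cos(x)·sin(x) dx = 30·(0) = 0.
  So ∫_0^π u² dx = π/2 + 25*π/2 + 9*π/2 + 16/3 + 0 + 0 = 16/3 + 35*π/2.
  (u')² squared terms: (-4)²·∫cos(4x)² dx = 16·π/2 = 8*π;  (-3)²·∫cos(x)² dx = 9·π/2 = 9*π/2;  (5)²·∫sin(x)² dx = 25·π/2 = 25*π/2.
  (u')² cross terms: 2·(-4)·(-3)·∫cos(4x)·cos(x) dx = 24·(0) = 0;  2·(-4)·(5)·∫cos(4x)·sin(x) dx = -40·(-2/15) = 16/3;  2·(-3)·(5)·∫cos(x)·sin(x) dx = -30·(0) = 0.
  So ∫_0^π (u')² dx = 8*π + 9*π/2 + 25*π/2 + 0 + 16/3 + 0 = 16/3 + 25*π.
||u||_{H^1}^2 = (16/3 + 35*π/2) + (16/3 + 25*π) = 32/3 + 85*π/2.


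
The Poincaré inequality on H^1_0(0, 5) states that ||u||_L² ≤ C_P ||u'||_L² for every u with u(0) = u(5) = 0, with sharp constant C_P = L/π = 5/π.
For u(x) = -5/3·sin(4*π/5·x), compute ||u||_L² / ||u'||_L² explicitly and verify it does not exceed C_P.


||u||_L² / ||u'||_L² = 5/(4*π) < C_P = 5/π.

u(x) = -5/3·sin(4*π/5·x), so u'(x) = -4*π*cos(4*π*x/5)/3.
Writing u(x) = A·sin(kπx/L) with A = -5/3 and k = 4, use ∫_0^L sin²(kπx/L) dx = L/2 and ∫_0^L cos²(kπx/L) dx = L/2.
u² = 25/9·sin²(4*π/5·x) and (u')² = 16*π^2/9·cos²(4*π/5·x), and each of sin², cos² integrates to L/2 = 5/2 over (0, 5).
∫_0^5 u² dx = 125/18, so ||u||_L² = 5*sqrt(10)/6.
∫_0^5 (u')² dx = 40*π^2/9, so ||u'||_L² = 2*sqrt(10)*π/3.
Ratio ||u||_L² / ||u'||_L² = 5/(4*π).
Sharp Poincaré constant on H^1_0(0, 5) is C_P = L/π = 5/π, achieved by sin(π/5·x).
This is the k = 4 harmonic; the ratio L/(kπ) is strictly less than C_P = L/π, consistent with the sharp inequality ||u||_L² ≤ C_P ||u'||_L².


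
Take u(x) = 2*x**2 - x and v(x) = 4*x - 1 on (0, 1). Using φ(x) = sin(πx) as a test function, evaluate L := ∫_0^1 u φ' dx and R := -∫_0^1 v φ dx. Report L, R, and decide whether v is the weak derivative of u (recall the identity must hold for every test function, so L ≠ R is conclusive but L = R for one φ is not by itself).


LHS = -2/π, RHS = -2/π. Yes, v = u' weakly.

u(x) = 2*x**2 - x, classical derivative u'(x) = 4*x - 1.
φ(x) = sin(πx), so φ'(x) = π*cos(π*x).
Note φ(0) = φ(1) = 0, so the boundary term u·φ vanishes.
LHS = ∫_0^1 u(x) φ'(x) dx = ∫_0^1 (2*π*x^2*cos(π*x) - π*x*cos(π*x)) dx. Term by term:
  ∫_0^1 -π*x*cos(π*x) dx = 2/π;  ∫_0^1 2*π*x^2*cos(π*x) dx = -4/π.
Sum: 2/π − 4/π = -2/π.
So LHS = -2/π.
∫_0^1 v(x) φ(x) dx = ∫_0^1 (4*x*sin(π*x) - sin(π*x)) dx. Term by term:
  ∫_0^1 -sin(π*x) dx = -2/π;  ∫_0^1 4*x*sin(π*x) dx = 4/π.
Sum: -2/π + 4/π = 2/π.
So RHS = -∫_0^1 v(x) φ(x) dx = -2/π.
LHS = RHS, so the identity holds for this test φ.
Moreover u is smooth here and v(x) = u'(x) = 4*x - 1 pointwise, so the identity holds for every test function. Hence v is the weak derivative of u.


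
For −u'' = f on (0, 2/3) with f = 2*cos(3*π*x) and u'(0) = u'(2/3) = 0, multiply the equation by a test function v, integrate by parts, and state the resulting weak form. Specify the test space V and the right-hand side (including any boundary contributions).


V = H^1(0, 2/3) (no boundary constraint on v; u is determined up to an additive constant); weak form: ∫_0^2/3 u'v' dx = ∫_0^2/3 (2*cos(3*π*x)) v dx for all v ∈ V.

Multiply both sides by a test function v and integrate from 0 to 2/3:
  ∫_0^2/3 −u''(x) v(x) dx = ∫_0^2/3 f(x) v(x) dx.
Integrate the LHS by parts once:
  ∫_0^2/3 −u'' v dx = −[u'(x) v(x)]_0^2/3 + ∫_0^2/3 u'(x) v'(x) dx.
Thus ∫_0^2/3 u'(x) v'(x) dx = ∫_0^2/3 f(x) v(x) dx + [u'(x) v(x)]_0^2/3.
Choose V so that boundary terms are either known or forced to vanish.
u has homogeneous Neumann: u'(0) = u'(2/3) = 0. So [u' v]_0^2/3 = 0·v(2/3) − 0·v(0) = 0 for any v; take V = H^1(0, 2/3).
Weak formulation: find u (satisfying any essential BC) such that ∫_0^2/3 u'(x) v'(x) dx = ∫_0^2/3 f v dx for all v ∈ V (homogeneous Neumann, so boundary terms vanish).
Substituting f(x) = 2*cos(3*π*x), the right-hand side is ∫_0^2/3 (2*cos(3*π*x)) v dx.
Compatibility check (pure Neumann): taking v ≡ 1 ∈ V gives 0 = ∫_0^2/3 f dx + (0) − (0), i.e. ∫_0^2/3 f dx must equal u'(0) − u'(2/3) = 0. Indeed ∫_0^2/3 (2*cos(3*π*x)) dx = 0, so the data are compatible. The solution is then unique only up to an additive constant (fix it e.g. by requiring ∫_0^2/3 u dx = 0).


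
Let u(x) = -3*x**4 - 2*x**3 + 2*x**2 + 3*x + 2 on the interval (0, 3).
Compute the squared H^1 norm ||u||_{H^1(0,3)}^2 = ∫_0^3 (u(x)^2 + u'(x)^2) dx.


||u||_{H^1}^2 = 1124043/14

The H^1 norm (squared) on an interval (0, L) is
  ||u||_{H^1}^2 = ∫_0^L u(x)^2 dx + ∫_0^L u'(x)^2 dx.
Compute u'(x) = -12*x**3 - 6*x**2 + 4*x + 3.
Then u(x)^2 = 9*x**8 + 12*x**7 - 8*x**6 - 26*x**5 - 20*x**4 + 4*x**3 + 17*x**2 + 12*x + 4 and u'(x)^2 = 144*x**6 + 144*x**5 - 60*x**4 - 120*x**3 - 20*x**2 + 24*x + 9.
Integrate each monomial from 0 to 3 using ∫_0^3 c·x^n dx = c·3^(n+1)/(n+1):
  ∫_0^3 u(x)^2 dx = ∫_0^3 (9*x^8 + 12*x^7 - 8*x^6 - 26*x^5 - 20*x^4 + 4*x^3 + 17*x^2 + 12*x + 4) dx. Term by term:
    ∫_0^3 9*x^8 dx = 19683;  ∫_0^3 12*x^7 dx = 19683/2;  ∫_0^3 -8*x^6 dx = -17496/7;
    ∫_0^3 -26*x^5 dx = -3159;  ∫_0^3 -20*x^4 dx = -972;  ∫_0^3 4*x^3 dx = 81;
    ∫_0^3 17*x^2 dx = 153;  ∫_0^3 12*x dx = 54;  ∫_0^3 4 dx = 12.
  Sum: 19683 + 19683/2 − 17496/7 − 3159 − 972 + 81 + 153 + 54 + 12 = 324717/14.
  ∫_0^3 u'(x)^2 dx = ∫_0^3 (144*x^6 + 144*x^5 - 60*x^4 - 120*x^3 - 20*x^2 + 24*x + 9) dx. Term by term:
    ∫_0^3 144*x^6 dx = 314928/7;  ∫_0^3 144*x^5 dx = 17496;  ∫_0^3 -60*x^4 dx = -2916;
    ∫_0^3 -120*x^3 dx = -2430;  ∫_0^3 -20*x^2 dx = -180;  ∫_0^3 24*x dx = 108;
    ∫_0^3 9 dx = 27.
  Sum: 314928/7 + 17496 − 2916 − 2430 − 180 + 108 + 27 = 399663/7.
Adding: ||u||_{H^1}^2 = 324717/14 + 399663/7 = 1124043/14.


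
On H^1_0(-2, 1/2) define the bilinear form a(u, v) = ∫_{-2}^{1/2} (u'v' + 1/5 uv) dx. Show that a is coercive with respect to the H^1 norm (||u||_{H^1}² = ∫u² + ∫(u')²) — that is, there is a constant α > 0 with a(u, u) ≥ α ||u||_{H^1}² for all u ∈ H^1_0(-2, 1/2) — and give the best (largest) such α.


α = (5 + 4*π^2)/(25 + 4*π^2)

Coercivity of a(·,·) on H^1_0(-2, 1/2) means a(u, u) ≥ α ||u||_{H^1}² for every u ∈ H^1_0.
The interval has length L = 5/2, and Poincaré/coercivity depend only on L. Here a(u, u) = ∫(u')² + (1/5)·∫u².
Here 0 < c = 1/5 < 1. The condition a(u,u) ≥ α||u||_{H^1}² reads (1−α)∫(u')² ≥ (α−c)∫u². Any admissible α is ≤ 1 (rapidly oscillating u have ∫u²/∫(u')² → 0), and α = 1 would force 0 ≥ (1−c)∫u², impossible since c < 1; so 1−α > 0. By the sharp Poincaré inequality on H^1_0 of an interval of length L, ∫(u')² ≥ (π/L)²∫u² with equality for the first sine mode sin(π(x−x₀)/L) (x₀ the left endpoint), so the inequality holds for all u iff (1−α)(π/L)² ≥ α − c, i.e. α ≤ ((π/L)² + c)/((π/L)² + 1) = (1 + c(L/π)²)/(1 + (L/π)²). With (π/L)² = 4*π^2/25 and c = 1/5, the largest admissible constant is α = ((π/L)² + c)/((π/L)² + 1).
Simplifying, α = (5 + 4*π^2)/(25 + 4*π^2).


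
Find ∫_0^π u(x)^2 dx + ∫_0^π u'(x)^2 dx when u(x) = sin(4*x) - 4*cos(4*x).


||u||_{H^1(0,π)}^2 = 289*π/2

u'(x) = 16*sin(4*x) + 4*cos(4*x).
Expand u² and (u')² and integrate term by term on (0, π), using: for integers n ≥ 1, ∫_0^π sin²(nx) dx = ∫_0^π cos²(nx) dx = π/2; for n ≠ n', ∫_0^π sin(nx)sin(n'x) dx = ∫_0^π cos(nx)cos(n'x) dx = 0; and by product-to-sum, ∫_0^π sin(nx)cos(n'x) dx = ½∫_0^π [sin((n+n')x) + sin((n−n')x)] dx, which is 0 when n+n' is even and 2n/(n²−n'²) when n+n' is odd (it need not vanish on (0, π)).
  u² squared terms: (-4)²·∫cos(4x)² dx = 16·π/2 = 8*π;  (1)²·∫sin(4x)² dx = 1·π/2 = π/2.
  u² cross terms: 2·(-4)·(1)·∫cos(4x)·sin(4x) dx = -8·(0) = 0.
  So ∫_0^π u² dx = 8*π + π/2 + 0 = 17*π/2.
  (u')² squared terms: (4)²·∫cos(4x)² dx = 16·π/2 = 8*π;  (16)²·∫sin(4x)² dx = 256·π/2 = 128*π.
  (u')² cross terms: 2·(4)·(16)·∫cos(4x)·sin(4x) dx = 128·(0) = 0.
  So ∫_0^π (u')² dx = 8*π + 128*π + 0 = 136*π.
||u||_{H^1}^2 = (17*π/2) + (136*π) = 289*π/2.


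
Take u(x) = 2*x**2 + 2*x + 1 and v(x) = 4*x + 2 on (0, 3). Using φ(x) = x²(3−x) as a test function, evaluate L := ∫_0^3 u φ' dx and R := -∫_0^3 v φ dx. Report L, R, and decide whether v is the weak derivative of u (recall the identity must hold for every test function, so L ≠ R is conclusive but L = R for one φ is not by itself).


LHS = -621/10, RHS = -621/10. Yes, v = u' weakly.

u(x) = 2*x**2 + 2*x + 1, classical derivative u'(x) = 4*x + 2.
φ(x) = x²(3−x), so φ'(x) = 3*x*(2 - x).
Note φ(0) = φ(3) = 0, so the boundary term u·φ vanishes.
LHS = ∫_0^3 u(x) φ'(x) dx = ∫_0^3 (-6*x^4 + 6*x^3 + 9*x^2 + 6*x) dx. Term by term:
  ∫_0^3 -6*x^4 dx = -1458/5;  ∫_0^3 6*x^3 dx = 243/2;  ∫_0^3 9*x^2 dx = 81;
  ∫_0^3 6*x dx = 27.
Sum: -1458/5 + 243/2 + 81 + 27 = -621/10.
So LHS = -621/10.
∫_0^3 v(x) φ(x) dx = ∫_0^3 (-4*x^4 + 10*x^3 + 6*x^2) dx. Term by term:
  ∫_0^3 -4*x^4 dx = -972/5;  ∫_0^3 10*x^3 dx = 405/2;  ∫_0^3 6*x^2 dx = 54.
Sum: -972/5 + 405/2 + 54 = 621/10.
So RHS = -∫_0^3 v(x) φ(x) dx = -621/10.
LHS = RHS, so the identity holds for this test φ.
Moreover u is smooth here and v(x) = u'(x) = 4*x + 2 pointwise, so the identity holds for every test function. Hence v is the weak derivative of u.


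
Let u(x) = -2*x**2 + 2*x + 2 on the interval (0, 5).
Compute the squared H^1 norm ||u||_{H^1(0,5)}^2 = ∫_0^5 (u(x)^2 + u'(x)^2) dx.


||u||_{H^1}^2 = 1690

The H^1 norm (squared) on an interval (0, L) is
  ||u||_{H^1}^2 = ∫_0^L u(x)^2 dx + ∫_0^L u'(x)^2 dx.
Compute u'(x) = 2 - 4*x.
Then u(x)^2 = 4*x**4 - 8*x**3 - 4*x**2 + 8*x + 4 and u'(x)^2 = 16*x**2 - 16*x + 4.
Integrate each monomial from 0 to 5 using ∫_0^5 c·x^n dx = c·5^(n+1)/(n+1):
  ∫_0^5 u(x)^2 dx = ∫_0^5 (4*x^4 - 8*x^3 - 4*x^2 + 8*x + 4) dx. Term by term:
    ∫_0^5 4*x^4 dx = 2500;  ∫_0^5 -8*x^3 dx = -1250;  ∫_0^5 -4*x^2 dx = -500/3;
    ∫_0^5 8*x dx = 100;  ∫_0^5 4 dx = 20.
  Sum: 2500 − 1250 − 500/3 + 100 + 20 = 3610/3.
  ∫_0^5 u'(x)^2 dx = ∫_0^5 (16*x^2 - 16*x + 4) dx. Term by term:
    ∫_0^5 16*x^2 dx = 2000/3;  ∫_0^5 -16*x dx = -200;  ∫_0^5 4 dx = 20.
  Sum: 2000/3 − 200 + 20 = 1460/3.
Adding: ||u||_{H^1}^2 = 3610/3 + 1460/3 = 1690.


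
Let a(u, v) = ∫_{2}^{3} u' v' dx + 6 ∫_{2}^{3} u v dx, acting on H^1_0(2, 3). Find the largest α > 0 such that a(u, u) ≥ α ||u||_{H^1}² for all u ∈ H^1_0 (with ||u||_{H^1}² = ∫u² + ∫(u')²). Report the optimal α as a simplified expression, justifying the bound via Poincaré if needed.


α = 1

Coercivity of a(·,·) on H^1_0(2, 3) means a(u, u) ≥ α ||u||_{H^1}² for every u ∈ H^1_0.
The interval has length L = 1, and Poincaré/coercivity depend only on L. Here a(u, u) = ∫(u')² + (6)·∫u².
Here c = 6 ≥ 1, so a(u,u) = ∫(u')² + c∫u² ≥ ∫(u')² + ∫u² = ||u||_{H^1}², i.e. α = 1 works. No larger α is possible: a(u,u) ≥ α||u||_{H^1}² means (1−α)∫(u')² ≥ (α−c)∫u², and for the modes u_n = sin(nπ(x−x₀)/L) (x₀ the left endpoint) one has ∫u_n²/∫(u_n')² = (L/(nπ))² → 0, so a(u_n,u_n)/||u_n||_{H^1}² → 1. Hence the optimal constant is α = 1.
Therefore α = 1.


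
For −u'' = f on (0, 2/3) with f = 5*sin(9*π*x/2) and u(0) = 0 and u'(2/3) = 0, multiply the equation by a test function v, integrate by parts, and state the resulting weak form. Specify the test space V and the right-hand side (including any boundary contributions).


V = {v ∈ H^1(0, 2/3) : v(0) = 0} (test functions vanish at x = 0 where u is specified); weak form: ∫_0^2/3 u'v' dx = ∫_0^2/3 (5*sin(9*π*x/2)) v dx for all v ∈ V.

Multiply both sides by a test function v and integrate from 0 to 2/3:
  ∫_0^2/3 −u''(x) v(x) dx = ∫_0^2/3 f(x) v(x) dx.
Integrate the LHS by parts once:
  ∫_0^2/3 −u'' v dx = −[u'(x) v(x)]_0^2/3 + ∫_0^2/3 u'(x) v'(x) dx.
Thus ∫_0^2/3 u'(x) v'(x) dx = ∫_0^2/3 f(x) v(x) dx + [u'(x) v(x)]_0^2/3.
Choose V so that boundary terms are either known or forced to vanish.
Mixed BC: u(0) = 0 (Dirichlet) and u'(2/3) = 0 (Neumann). Define V = {v ∈ H^1(0, 2/3) : v(0) = 0}. Then [u' v]_0^2/3 = u'(2/3)·v(2/3) − u'(0)·0 = 0.
Weak formulation: find u (satisfying any essential BC) such that ∫_0^2/3 u'(x) v'(x) dx = ∫_0^2/3 f v dx for all v ∈ V (Dirichlet at 0 absorbed into V; the Neumann datum at x = 2/3 is zero, so no boundary term remains).
Substituting f(x) = 5*sin(9*π*x/2), the right-hand side is ∫_0^2/3 (5*sin(9*π*x/2)) v dx.


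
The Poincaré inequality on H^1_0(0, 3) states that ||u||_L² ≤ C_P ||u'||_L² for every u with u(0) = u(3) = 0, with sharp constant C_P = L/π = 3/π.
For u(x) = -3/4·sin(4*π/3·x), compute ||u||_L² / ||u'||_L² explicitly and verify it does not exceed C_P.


||u||_L² / ||u'||_L² = 3/(4*π) < C_P = 3/π.

u(x) = -3/4·sin(4*π/3·x), so u'(x) = -π*cos(4*π*x/3).
Writing u(x) = A·sin(kπx/L) with A = -3/4 and k = 4, use ∫_0^L sin²(kπx/L) dx = L/2 and ∫_0^L cos²(kπx/L) dx = L/2.
u² = 9/16·sin²(4*π/3·x) and (u')² = π^2·cos²(4*π/3·x), and each of sin², cos² integrates to L/2 = 3/2 over (0, 3).
∫_0^3 u² dx = 27/32, so ||u||_L² = 3*sqrt(6)/8.
∫_0^3 (u')² dx = 3*π^2/2, so ||u'||_L² = sqrt(6)*π/2.
Ratio ||u||_L² / ||u'||_L² = 3/(4*π).
Sharp Poincaré constant on H^1_0(0, 3) is C_P = L/π = 3/π, achieved by sin(π/3·x).
This is the k = 4 harmonic; the ratio L/(kπ) is strictly less than C_P = L/π, consistent with the sharp inequality ||u||_L² ≤ C_P ||u'||_L².


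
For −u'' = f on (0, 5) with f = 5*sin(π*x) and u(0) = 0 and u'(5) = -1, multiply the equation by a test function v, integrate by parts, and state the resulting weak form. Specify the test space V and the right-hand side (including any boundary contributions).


V = {v ∈ H^1(0, 5) : v(0) = 0} (test functions vanish at x = 0 where u is specified); weak form: ∫_0^5 u'v' dx = ∫_0^5 (5*sin(π*x)) v dx − v(5) for all v ∈ V.

Multiply both sides by a test function v and integrate from 0 to 5:
  ∫_0^5 −u''(x) v(x) dx = ∫_0^5 f(x) v(x) dx.
Integrate the LHS by parts once:
  ∫_0^5 −u'' v dx = −[u'(x) v(x)]_0^5 + ∫_0^5 u'(x) v'(x) dx.
Thus ∫_0^5 u'(x) v'(x) dx = ∫_0^5 f(x) v(x) dx + [u'(x) v(x)]_0^5.
Choose V so that boundary terms are either known or forced to vanish.
Mixed BC: u(0) = 0 (Dirichlet) and u'(5) = -1 (Neumann). Define V = {v ∈ H^1(0, 5) : v(0) = 0}. Then [u' v]_0^5 = u'(5)·v(5) − u'(0)·0 = − v(5).
Weak formulation: find u (satisfying any essential BC) such that ∫_0^5 u'(x) v'(x) dx = ∫_0^5 f v dx − v(5) for all v ∈ V (Dirichlet at 0 absorbed into V; Neumann datum at x = 5 contributes the boundary term).
Substituting f(x) = 5*sin(π*x), the right-hand side is ∫_0^5 (5*sin(π*x)) v dx − v(5).


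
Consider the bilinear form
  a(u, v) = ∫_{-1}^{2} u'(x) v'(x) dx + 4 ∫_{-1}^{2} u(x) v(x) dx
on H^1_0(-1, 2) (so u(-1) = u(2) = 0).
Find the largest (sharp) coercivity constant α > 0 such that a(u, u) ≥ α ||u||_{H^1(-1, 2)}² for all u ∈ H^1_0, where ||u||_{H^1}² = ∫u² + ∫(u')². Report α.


α = 1

Coercivity of a(·,·) on H^1_0(-1, 2) means a(u, u) ≥ α ||u||_{H^1}² for every u ∈ H^1_0.
The interval has length L = 3, and Poincaré/coercivity depend only on L. Here a(u, u) = ∫(u')² + (4)·∫u².
Here c = 4 ≥ 1, so a(u,u) = ∫(u')² + c∫u² ≥ ∫(u')² + ∫u² = ||u||_{H^1}², i.e. α = 1 works. No larger α is possible: a(u,u) ≥ α||u||_{H^1}² means (1−α)∫(u')² ≥ (α−c)∫u², and for the modes u_n = sin(nπ(x−x₀)/L) (x₀ the left endpoint) one has ∫u_n²/∫(u_n')² = (L/(nπ))² → 0, so a(u_n,u_n)/||u_n||_{H^1}² → 1. Hence the optimal constant is α = 1.
Therefore α = 1.


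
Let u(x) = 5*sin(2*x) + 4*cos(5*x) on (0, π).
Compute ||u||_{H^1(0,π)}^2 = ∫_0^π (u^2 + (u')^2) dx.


||u||_{H^1(0,π)}^2 = -4160/21 + 541*π/2

u'(x) = -20*sin(5*x) + 10*cos(2*x).
Expand u² and (u')² and integrate term by term on (0, π), using: for integers n ≥ 1, ∫_0^π sin²(nx) dx = ∫_0^π cos²(nx) dx = π/2; for n ≠ n', ∫_0^π sin(nx)sin(n'x) dx = ∫_0^π cos(nx)cos(n'x) dx = 0; and by product-to-sum, ∫_0^π sin(nx)cos(n'x) dx = ½∫_0^π [sin((n+n')x) + sin((n−n')x)] dx, which is 0 when n+n' is even and 2n/(n²−n'²) when n+n' is odd (it need not vanish on (0, π)).
  u² squared terms: (4)²·∫cos(5x)² dx = 16·π/2 = 8*π;  (5)²·∫sin(2x)² dx = 25·π/2 = 25*π/2.
  u² cross terms: 2·(4)·(5)·∫cos(5x)·sin(2x) dx = 40·(-4/21) = -160/21.
  So ∫_0^π u² dx = 8*π + 25*π/2 − 160/21 = -160/21 + 41*π/2.
  (u')² squared terms: (-20)²·∫sin(5x)² dx = 400·π/2 = 200*π;  (10)²·∫cos(2x)² dx = 100·π/2 = 50*π.
  (u')² cross terms: 2·(-20)·(10)·∫sin(5x)·cos(2x) dx = -400·(10/21) = -4000/21.
  So ∫_0^π (u')² dx = 200*π + 50*π − 4000/21 = -4000/21 + 250*π.
||u||_{H^1}^2 = (-160/21 + 41*π/2) + (-4000/21 + 250*π) = -4160/21 + 541*π/2.
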